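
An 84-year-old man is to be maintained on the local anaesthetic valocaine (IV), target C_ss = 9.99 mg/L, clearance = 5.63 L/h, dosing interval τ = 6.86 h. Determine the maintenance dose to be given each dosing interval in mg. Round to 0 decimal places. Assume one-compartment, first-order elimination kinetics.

386 mg

At steady state, Dose/τ = Css × CL.
Dose = Css × CL × τ = 9.99 × 5.630 × 6.86 = 385.8 mg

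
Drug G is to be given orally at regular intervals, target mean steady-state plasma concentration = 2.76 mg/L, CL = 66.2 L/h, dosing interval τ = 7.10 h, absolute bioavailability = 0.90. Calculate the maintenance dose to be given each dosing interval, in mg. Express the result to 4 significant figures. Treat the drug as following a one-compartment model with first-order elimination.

1441 mg

At steady state, F × (Dose/τ) = Css × CL.
Dose = Css × CL × τ / F = 2.76 × 66.20 × 7.10 / 0.90 = 1441 mg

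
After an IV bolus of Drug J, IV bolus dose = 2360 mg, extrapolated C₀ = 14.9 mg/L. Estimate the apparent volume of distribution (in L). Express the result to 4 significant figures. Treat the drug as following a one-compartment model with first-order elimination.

158.4 L

Vd = Dose / C₀ = 2360 / 14.9 = 158.4 L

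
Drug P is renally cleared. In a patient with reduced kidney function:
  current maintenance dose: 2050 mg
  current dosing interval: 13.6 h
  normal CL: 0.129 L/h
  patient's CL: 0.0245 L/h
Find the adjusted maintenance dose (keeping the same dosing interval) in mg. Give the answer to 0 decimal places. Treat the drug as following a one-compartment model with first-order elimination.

389 mg

To keep the same average steady-state level, dosing rate must scale with clearance.
CL ratio = 0.0245 / 0.129 = 0.1899
New dose (same interval) = 2050 × 0.1899 = 389.3 mg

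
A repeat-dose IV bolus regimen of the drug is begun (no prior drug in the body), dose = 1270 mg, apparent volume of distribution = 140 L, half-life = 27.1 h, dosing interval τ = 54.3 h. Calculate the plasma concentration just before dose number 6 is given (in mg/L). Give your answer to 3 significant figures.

3.01 mg/L

C₀ per dose = Dose / Vd = 1270 / 140 = 9.071 mg/L
k = ln2 / t½ = 0.693147 / 27.1 = 0.02558 h⁻¹
Fraction remaining after one interval: r = e^(−kτ) = e^(−0.02558 × 54.3) = 0.2493
Before dose 6, 5 doses have been given (aged 1τ, 2τ, 3τ, 4τ, 5τ).
C_trough = C₀ × (r + r² + … + r^5) = C₀ × r(1−r^5)/(1−r)
        = 9.071 × 0.2493 × (1 − 0.0009630) / (1 − 0.2493) = 3.009 mg/L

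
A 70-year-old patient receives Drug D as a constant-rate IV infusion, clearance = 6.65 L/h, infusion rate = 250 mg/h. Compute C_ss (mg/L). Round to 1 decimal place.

37.6 mg/L

At steady state Css = R₀ / CL = 250 / 6.650 = 37.59 mg/L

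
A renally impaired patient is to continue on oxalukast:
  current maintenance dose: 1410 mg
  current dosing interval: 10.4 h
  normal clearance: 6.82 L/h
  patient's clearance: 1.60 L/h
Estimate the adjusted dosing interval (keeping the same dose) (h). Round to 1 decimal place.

To keep the same average steady-state level, dosing rate must scale with clearance.
CL ratio = 1.60 / 6.82 = 0.2346
New interval (same dose) = 10.4 / 0.2346 = 44.33 h

44.3 h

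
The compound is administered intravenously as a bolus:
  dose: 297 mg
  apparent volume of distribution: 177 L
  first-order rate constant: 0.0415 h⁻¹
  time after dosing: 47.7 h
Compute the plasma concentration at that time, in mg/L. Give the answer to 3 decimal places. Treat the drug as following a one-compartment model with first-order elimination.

C₀ = Dose / Vd = 297.0 / 177 = 1.678 mg/L
C = C₀ · e^(−k·t) = 1.678 × e^(−0.04150 × 47.7)
  = 1.678 × 0.1381 = 0.2317 mg/L

0.232 mg/L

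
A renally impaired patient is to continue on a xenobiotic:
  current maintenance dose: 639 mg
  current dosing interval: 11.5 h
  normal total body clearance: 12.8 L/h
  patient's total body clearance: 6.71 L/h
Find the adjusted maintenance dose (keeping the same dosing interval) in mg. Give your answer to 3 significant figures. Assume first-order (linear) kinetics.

335 mg

To keep the same average steady-state level, dosing rate must scale with clearance.
CL ratio = 6.71 / 12.8 = 0.5242
New dose (same interval) = 639 × 0.5242 = 335.0 mg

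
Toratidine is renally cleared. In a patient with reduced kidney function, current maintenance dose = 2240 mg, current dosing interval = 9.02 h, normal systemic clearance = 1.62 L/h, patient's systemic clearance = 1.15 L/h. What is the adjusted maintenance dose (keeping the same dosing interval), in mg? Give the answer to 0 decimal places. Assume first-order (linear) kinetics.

1590 mg

To keep the same average steady-state level, dosing rate must scale with clearance.
CL ratio = 1.15 / 1.62 = 0.7099
New dose (same interval) = 2240 × 0.7099 = 1590 mg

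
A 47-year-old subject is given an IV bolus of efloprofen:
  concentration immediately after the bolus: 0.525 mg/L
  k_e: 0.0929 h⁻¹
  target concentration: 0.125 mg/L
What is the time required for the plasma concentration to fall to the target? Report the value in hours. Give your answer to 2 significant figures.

15 h

t = ln(C₀ / C) / k = ln(0.5250 / 0.125) / 0.09290
  = ln(4.200) / 0.09290 = 1.435 / 0.09290 = 15.45 h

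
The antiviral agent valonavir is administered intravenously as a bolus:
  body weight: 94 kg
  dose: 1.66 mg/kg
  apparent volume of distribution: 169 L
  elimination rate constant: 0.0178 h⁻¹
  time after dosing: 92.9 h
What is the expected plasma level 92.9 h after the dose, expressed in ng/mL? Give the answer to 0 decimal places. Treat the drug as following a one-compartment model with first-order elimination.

Total dose = 1.66 × 94 = 156.0 mg
C₀ = Dose / Vd = 156.0 / 169 = 0.9231 mg/L
C = C₀ · e^(−k·t) = 0.9231 × e^(−0.01780 × 92.9)
  = 0.9231 × 0.1914 = 0.1767 mg/L
Convert: 0.1767 mg/L × 1000 = 176.7 ng/mL

177 ng/mL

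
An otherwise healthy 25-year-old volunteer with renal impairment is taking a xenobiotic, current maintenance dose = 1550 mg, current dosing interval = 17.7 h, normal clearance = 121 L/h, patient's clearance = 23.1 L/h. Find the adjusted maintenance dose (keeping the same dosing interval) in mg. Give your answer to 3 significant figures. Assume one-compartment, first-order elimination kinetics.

To keep the same average steady-state level, dosing rate must scale with clearance.
CL ratio = 23.1 / 121 = 0.1909
New dose (same interval) = 1550 × 0.1909 = 295.9 mg

296 mg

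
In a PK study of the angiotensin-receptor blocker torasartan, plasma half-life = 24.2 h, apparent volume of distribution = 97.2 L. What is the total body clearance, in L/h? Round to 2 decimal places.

2.78 L/h

k = ln2 / t½ = 0.693147 / 24.2 = 0.02864 h⁻¹
CL = k × Vd = 0.02864 × 97.2 = 2.784 L/h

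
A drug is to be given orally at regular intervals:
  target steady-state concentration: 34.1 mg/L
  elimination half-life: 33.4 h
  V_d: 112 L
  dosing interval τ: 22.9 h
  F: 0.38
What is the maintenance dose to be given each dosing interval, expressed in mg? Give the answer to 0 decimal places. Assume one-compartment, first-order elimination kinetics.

4776 mg

k = ln2 / t½ = 0.693147 / 33.4 = 0.02075 h⁻¹
CL = k × Vd = 0.02075 × 112 = 2.324 L/h
At steady state, F × (Dose/τ) = Css × CL.
Dose = Css × CL × τ / F = 34.1 × 2.324 × 22.9 / 0.38 = 4776 mg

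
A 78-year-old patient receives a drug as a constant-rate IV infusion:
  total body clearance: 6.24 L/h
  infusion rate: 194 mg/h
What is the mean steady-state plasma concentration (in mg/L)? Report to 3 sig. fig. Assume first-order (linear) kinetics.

31.1 mg/L

At steady state Css = R₀ / CL = 194 / 6.240 = 31.09 mg/L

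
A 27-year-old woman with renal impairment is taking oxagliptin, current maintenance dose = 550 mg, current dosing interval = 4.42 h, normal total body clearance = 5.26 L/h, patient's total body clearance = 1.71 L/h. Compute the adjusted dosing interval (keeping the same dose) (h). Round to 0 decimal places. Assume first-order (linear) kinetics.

To keep the same average steady-state level, dosing rate must scale with clearance.
CL ratio = 1.71 / 5.26 = 0.3251
New interval (same dose) = 4.42 / 0.3251 = 13.60 h

14 h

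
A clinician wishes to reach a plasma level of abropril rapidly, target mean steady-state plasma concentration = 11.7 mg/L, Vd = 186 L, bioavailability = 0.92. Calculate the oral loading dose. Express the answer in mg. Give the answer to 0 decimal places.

LD = Css × Vd / F = 11.7 × 186 / 0.92 = 2365 mg

2365 mg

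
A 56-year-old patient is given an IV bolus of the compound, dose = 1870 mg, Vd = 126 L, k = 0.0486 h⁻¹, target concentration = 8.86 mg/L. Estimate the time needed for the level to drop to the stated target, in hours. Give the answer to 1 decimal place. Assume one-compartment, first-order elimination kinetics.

10.6 h

C₀ = Dose / Vd = 1870 / 126 = 14.84 mg/L
t = ln(C₀ / C) / k = ln(14.84 / 8.86) / 0.04860
  = ln(1.675) / 0.04860 = 0.5158 / 0.04860 = 10.61 h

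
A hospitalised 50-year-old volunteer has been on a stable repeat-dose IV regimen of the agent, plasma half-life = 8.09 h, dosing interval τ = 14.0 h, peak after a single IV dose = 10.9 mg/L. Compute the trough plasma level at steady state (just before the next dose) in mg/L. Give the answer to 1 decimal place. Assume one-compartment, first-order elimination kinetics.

k = ln2 / t½ = 0.693147 / 8.09 = 0.08568 h⁻¹
e^(−kτ) = e^(−0.08568 × 14.0) = 0.3013
Accumulation ratio R = 1 / (1 − e^(−kτ)) = 1 / (1 − 0.3013) = 1.431
Steady-state trough = C₀ × R × e^(−kτ) = 10.9 × 1.431 × 0.3013 = 4.700 mg/L

4.7 mg/L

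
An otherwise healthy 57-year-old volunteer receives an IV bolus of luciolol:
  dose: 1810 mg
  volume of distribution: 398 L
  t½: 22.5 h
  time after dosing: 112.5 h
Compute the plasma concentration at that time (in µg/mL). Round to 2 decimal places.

C₀ = Dose / Vd = 1810 / 398 = 4.548 mg/L
k = ln2 / t½ = 0.693147 / 22.5 = 0.03081 h⁻¹
t / t½ = 112.5 / 22.5 = 5 half-lives
C = C₀ × (1/2)^5 = 4.548 × 0.03125 = 0.1421 mg/L
(0.1421 mg/L = 0.1421 µg/mL)

0.14 µg/mL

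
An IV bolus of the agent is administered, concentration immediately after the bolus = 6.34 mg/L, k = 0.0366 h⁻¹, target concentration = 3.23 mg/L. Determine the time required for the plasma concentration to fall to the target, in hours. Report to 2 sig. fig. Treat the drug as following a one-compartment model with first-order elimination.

t = ln(C₀ / C) / k = ln(6.340 / 3.23) / 0.03660
  = ln(1.963) / 0.03660 = 0.6745 / 0.03660 = 18.43 h

18 h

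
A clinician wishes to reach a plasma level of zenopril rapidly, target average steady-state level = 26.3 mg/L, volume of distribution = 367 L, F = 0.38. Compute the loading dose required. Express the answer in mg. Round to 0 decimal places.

LD = Css × Vd / F = 26.3 × 367 / 0.38 = 25400 mg

25400 mg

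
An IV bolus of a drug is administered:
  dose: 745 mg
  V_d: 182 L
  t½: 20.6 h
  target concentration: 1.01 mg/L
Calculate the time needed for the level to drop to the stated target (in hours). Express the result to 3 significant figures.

41.6 h

C₀ = Dose / Vd = 745.0 / 182 = 4.093 mg/L
k = ln2 / t½ = 0.693147 / 20.6 = 0.03365 h⁻¹
t = ln(C₀ / C) / k = ln(4.093 / 1.01) / 0.03365
  = ln(4.052) / 0.03365 = 1.399 / 0.03365 = 41.58 h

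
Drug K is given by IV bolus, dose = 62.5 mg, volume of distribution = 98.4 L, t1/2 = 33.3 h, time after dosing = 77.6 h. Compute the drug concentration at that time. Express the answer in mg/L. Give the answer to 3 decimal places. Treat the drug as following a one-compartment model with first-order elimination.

0.126 mg/L

C₀ = Dose / Vd = 62.50 / 98.4 = 0.6352 mg/L
k = ln2 / t½ = 0.693147 / 33.3 = 0.02082 h⁻¹
C = C₀ · e^(−k·t) = 0.6352 × e^(−0.02082 × 77.6)
  = 0.6352 × 0.1988 = 0.1263 mg/L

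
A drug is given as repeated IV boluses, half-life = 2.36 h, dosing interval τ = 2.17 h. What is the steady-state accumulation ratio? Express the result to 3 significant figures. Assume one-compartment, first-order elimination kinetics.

k = ln2 / t½ = 0.693147 / 2.36 = 0.2937 h⁻¹
e^(−kτ) = e^(−0.2937 × 2.17) = 0.5287
Accumulation ratio R = 1 / (1 − e^(−kτ)) = 1 / (1 − 0.5287) = 2.122

2.12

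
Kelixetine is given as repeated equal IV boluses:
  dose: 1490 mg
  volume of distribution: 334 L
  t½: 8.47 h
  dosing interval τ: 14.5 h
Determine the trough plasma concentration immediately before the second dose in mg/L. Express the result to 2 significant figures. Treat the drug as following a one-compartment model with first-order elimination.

1.4 mg/L

C₀ per dose = Dose / Vd = 1490 / 334 = 4.461 mg/L
k = ln2 / t½ = 0.693147 / 8.47 = 0.08184 h⁻¹
Fraction remaining after one interval: r = e^(−kτ) = e^(−0.08184 × 14.5) = 0.3052
Before dose 2, 1 dose has been given (aged 1τ).
C_trough = C₀ × r = 4.461 × 0.3052 = 1.361 mg/L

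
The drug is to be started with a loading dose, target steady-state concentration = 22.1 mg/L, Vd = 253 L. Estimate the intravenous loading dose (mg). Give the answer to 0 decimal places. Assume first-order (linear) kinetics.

5591 mg

LD = Css × Vd = 22.1 × 253 = 5591 mg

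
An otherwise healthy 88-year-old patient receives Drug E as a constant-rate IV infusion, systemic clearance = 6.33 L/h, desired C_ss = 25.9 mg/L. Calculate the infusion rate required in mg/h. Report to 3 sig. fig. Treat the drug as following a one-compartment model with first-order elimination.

164 mg/h

At steady state, infusion rate R₀ = Css × CL = 25.9 × 6.330 = 163.9 mg/h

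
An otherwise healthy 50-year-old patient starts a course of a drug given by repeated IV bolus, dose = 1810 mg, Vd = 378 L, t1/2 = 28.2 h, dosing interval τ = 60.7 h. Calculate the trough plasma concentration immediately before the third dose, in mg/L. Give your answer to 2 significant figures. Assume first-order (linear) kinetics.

C₀ per dose = Dose / Vd = 1810 / 378 = 4.788 mg/L
k = ln2 / t½ = 0.693147 / 28.2 = 0.02458 h⁻¹
Fraction remaining after one interval: r = e^(−kτ) = e^(−0.02458 × 60.7) = 0.2249
Before dose 3, 2 doses have been given (aged 1τ, 2τ).
C_trough = C₀ × (r + r²) = 4.788 × (0.2249 + 0.05058) = 1.319 mg/L

1.3 mg/L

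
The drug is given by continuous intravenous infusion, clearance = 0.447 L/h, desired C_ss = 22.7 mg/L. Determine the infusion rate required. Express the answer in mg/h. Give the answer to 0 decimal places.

10 mg/h

At steady state, infusion rate R₀ = Css × CL = 22.7 × 0.4470 = 10.15 mg/h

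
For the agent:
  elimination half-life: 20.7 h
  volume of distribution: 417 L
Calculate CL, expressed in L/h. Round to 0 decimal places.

k = ln2 / t½ = 0.693147 / 20.7 = 0.03349 h⁻¹
CL = k × Vd = 0.03349 × 417 = 13.97 L/h

14 L/h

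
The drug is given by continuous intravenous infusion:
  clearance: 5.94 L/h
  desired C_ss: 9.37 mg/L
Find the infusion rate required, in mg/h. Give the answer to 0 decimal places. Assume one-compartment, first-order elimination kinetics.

At steady state, infusion rate R₀ = Css × CL = 9.37 × 5.940 = 55.66 mg/h

56 mg/h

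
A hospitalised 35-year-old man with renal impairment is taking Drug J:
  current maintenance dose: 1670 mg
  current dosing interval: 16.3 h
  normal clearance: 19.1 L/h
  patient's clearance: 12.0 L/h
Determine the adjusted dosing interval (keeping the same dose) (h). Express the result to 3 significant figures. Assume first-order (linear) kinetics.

To keep the same average steady-state level, dosing rate must scale with clearance.
CL ratio = 12.0 / 19.1 = 0.6283
New interval (same dose) = 16.3 / 0.6283 = 25.94 h

25.9 h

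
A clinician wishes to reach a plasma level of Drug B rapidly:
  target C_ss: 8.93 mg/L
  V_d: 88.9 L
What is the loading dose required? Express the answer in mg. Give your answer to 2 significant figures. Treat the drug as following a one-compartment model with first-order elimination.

790 mg

LD = Css × Vd = 8.93 × 88.9 = 793.9 mg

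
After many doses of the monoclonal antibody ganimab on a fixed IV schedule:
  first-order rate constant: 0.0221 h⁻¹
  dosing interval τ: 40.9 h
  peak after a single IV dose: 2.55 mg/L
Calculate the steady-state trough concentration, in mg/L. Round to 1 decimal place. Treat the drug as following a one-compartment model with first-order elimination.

1.7 mg/L

e^(−kτ) = e^(−0.02210 × 40.9) = 0.4050
Accumulation ratio R = 1 / (1 − e^(−kτ)) = 1 / (1 − 0.4050) = 1.681
Steady-state trough = C₀ × R × e^(−kτ) = 2.55 × 1.681 × 0.4050 = 1.736 mg/L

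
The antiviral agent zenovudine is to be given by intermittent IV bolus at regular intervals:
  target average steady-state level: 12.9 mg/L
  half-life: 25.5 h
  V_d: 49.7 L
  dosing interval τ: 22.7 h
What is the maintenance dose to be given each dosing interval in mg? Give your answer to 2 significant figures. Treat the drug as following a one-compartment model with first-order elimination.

k = ln2 / t½ = 0.693147 / 25.5 = 0.02718 h⁻¹
CL = k × Vd = 0.02718 × 49.7 = 1.351 L/h
At steady state, Dose/τ = Css × CL.
Dose = Css × CL × τ = 12.9 × 1.351 × 22.7 = 395.6 mg

400 mg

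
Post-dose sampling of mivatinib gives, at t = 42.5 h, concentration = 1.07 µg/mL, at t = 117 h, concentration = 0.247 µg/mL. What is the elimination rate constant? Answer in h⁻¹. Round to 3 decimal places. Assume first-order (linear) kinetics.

k = ln(C₁/C₂) / (t₂ − t₁) = ln(1.07/0.247) / (117 − 42.5)
  = 1.466 / 74.50 = 0.01968 h⁻¹

0.020 h⁻¹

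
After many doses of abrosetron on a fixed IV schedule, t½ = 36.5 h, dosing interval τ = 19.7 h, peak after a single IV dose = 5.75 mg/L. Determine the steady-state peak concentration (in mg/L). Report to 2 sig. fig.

18 mg/L

k = ln2 / t½ = 0.693147 / 36.5 = 0.01899 h⁻¹
e^(−kτ) = e^(−0.01899 × 19.7) = 0.6879
Accumulation ratio R = 1 / (1 − e^(−kτ)) = 1 / (1 − 0.6879) = 3.204
Steady-state peak = C₀ × R = 5.75 × 3.204 = 18.42 mg/L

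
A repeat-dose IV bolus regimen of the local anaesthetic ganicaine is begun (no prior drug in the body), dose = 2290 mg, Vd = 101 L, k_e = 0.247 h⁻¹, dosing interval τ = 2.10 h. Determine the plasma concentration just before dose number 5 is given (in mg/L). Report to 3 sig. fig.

29.2 mg/L

C₀ per dose = Dose / Vd = 2290 / 101 = 22.67 mg/L
Fraction remaining after one interval: r = e^(−kτ) = e^(−0.2470 × 2.10) = 0.5953
Before dose 5, 4 doses have been given (aged 1τ, 2τ, 3τ, 4τ).
C_trough = C₀ × (r + r² + … + r^4) = C₀ × r(1−r^4)/(1−r)
        = 22.67 × 0.5953 × (1 − 0.1256) / (1 − 0.5953) = 29.16 mg/L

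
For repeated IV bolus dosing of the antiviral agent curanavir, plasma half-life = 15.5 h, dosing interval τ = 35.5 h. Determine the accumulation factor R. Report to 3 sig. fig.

1.26

k = ln2 / t½ = 0.693147 / 15.5 = 0.04472 h⁻¹
e^(−kτ) = e^(−0.04472 × 35.5) = 0.2044
Accumulation ratio R = 1 / (1 − e^(−kτ)) = 1 / (1 − 0.2044) = 1.257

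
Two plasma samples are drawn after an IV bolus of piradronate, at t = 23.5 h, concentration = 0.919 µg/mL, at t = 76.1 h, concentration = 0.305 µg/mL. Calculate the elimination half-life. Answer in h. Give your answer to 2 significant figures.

k = ln(C₁/C₂) / (t₂ − t₁) = ln(0.919/0.305) / (76.1 − 23.5)
  = 1.103 / 52.60 = 0.02097 h⁻¹
t½ = ln2 / k = 0.693147 / 0.02097 = 33.05 h

33 h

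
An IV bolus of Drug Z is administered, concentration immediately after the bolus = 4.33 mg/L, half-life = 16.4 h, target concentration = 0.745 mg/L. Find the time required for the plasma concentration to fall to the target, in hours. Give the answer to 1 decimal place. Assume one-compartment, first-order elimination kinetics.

41.6 h

k = ln2 / t½ = 0.693147 / 16.4 = 0.04227 h⁻¹
t = ln(C₀ / C) / k = ln(4.330 / 0.745) / 0.04227
  = ln(5.812) / 0.04227 = 1.760 / 0.04227 = 41.64 h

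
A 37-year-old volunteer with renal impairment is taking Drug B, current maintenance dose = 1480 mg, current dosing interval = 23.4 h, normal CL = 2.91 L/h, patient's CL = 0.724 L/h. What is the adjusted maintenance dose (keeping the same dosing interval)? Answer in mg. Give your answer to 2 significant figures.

To keep the same average steady-state level, dosing rate must scale with clearance.
CL ratio = 0.724 / 2.91 = 0.2488
New dose (same interval) = 1480 × 0.2488 = 368.2 mg

370 mg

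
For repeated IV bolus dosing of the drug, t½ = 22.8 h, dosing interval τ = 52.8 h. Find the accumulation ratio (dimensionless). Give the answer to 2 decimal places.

k = ln2 / t½ = 0.693147 / 22.8 = 0.03040 h⁻¹
e^(−kτ) = e^(−0.03040 × 52.8) = 0.2009
Accumulation ratio R = 1 / (1 − e^(−kτ)) = 1 / (1 − 0.2009) = 1.251

1.25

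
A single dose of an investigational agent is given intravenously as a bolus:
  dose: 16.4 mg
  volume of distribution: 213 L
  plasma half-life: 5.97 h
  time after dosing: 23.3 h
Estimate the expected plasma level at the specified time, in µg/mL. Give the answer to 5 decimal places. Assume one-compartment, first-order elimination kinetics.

C₀ = Dose / Vd = 16.40 / 213 = 0.07700 mg/L
k = ln2 / t½ = 0.693147 / 5.97 = 0.1161 h⁻¹
C = C₀ · e^(−k·t) = 0.07700 × e^(−0.1161 × 23.3)
  = 0.07700 × 0.06686 = 0.005148 mg/L
(0.005148 mg/L = 0.005148 µg/mL)

0.00515 µg/mL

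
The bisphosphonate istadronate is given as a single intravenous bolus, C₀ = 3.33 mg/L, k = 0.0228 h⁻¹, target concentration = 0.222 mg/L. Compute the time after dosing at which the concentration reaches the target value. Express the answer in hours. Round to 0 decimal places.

119 h

t = ln(C₀ / C) / k = ln(3.330 / 0.222) / 0.02280
  = ln(15.00) / 0.02280 = 2.708 / 0.02280 = 118.8 h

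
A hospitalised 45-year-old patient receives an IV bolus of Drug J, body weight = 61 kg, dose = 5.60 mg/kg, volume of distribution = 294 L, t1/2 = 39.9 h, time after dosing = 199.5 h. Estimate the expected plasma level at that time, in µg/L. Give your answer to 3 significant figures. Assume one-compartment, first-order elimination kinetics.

Total dose = 5.60 × 61 = 341.6 mg
C₀ = Dose / Vd = 341.6 / 294 = 1.162 mg/L
k = ln2 / t½ = 0.693147 / 39.9 = 0.01737 h⁻¹
t / t½ = 199.5 / 39.9 = 5 half-lives
C = C₀ × (1/2)^5 = 1.162 × 0.03125 = 0.03631 mg/L
Convert: 0.03631 mg/L × 1000 = 36.31 µg/L

36.3 µg/L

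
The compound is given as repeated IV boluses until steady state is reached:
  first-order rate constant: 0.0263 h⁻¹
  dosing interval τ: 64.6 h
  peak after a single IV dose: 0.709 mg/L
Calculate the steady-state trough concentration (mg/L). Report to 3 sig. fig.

0.159 mg/L

e^(−kτ) = e^(−0.02630 × 64.6) = 0.1829
Accumulation ratio R = 1 / (1 − e^(−kτ)) = 1 / (1 − 0.1829) = 1.224
Steady-state trough = C₀ × R × e^(−kτ) = 0.709 × 1.224 × 0.1829 = 0.1587 mg/L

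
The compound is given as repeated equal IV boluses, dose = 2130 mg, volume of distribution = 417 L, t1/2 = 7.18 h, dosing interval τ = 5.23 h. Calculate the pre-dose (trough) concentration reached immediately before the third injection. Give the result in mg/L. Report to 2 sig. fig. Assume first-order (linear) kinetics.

4.9 mg/L

C₀ per dose = Dose / Vd = 2130 / 417 = 5.108 mg/L
k = ln2 / t½ = 0.693147 / 7.18 = 0.09654 h⁻¹
Fraction remaining after one interval: r = e^(−kτ) = e^(−0.09654 × 5.23) = 0.6036
Before dose 3, 2 doses have been given (aged 1τ, 2τ).
C_trough = C₀ × (r + r²) = 5.108 × (0.6036 + 0.3643) = 4.944 mg/L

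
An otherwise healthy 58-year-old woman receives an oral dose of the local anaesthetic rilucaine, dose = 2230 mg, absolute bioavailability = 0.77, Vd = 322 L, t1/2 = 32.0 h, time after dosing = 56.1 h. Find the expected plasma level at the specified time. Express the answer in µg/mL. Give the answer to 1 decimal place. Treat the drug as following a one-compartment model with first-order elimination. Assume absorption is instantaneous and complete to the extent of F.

Amount reaching circulation = F × Dose = 0.77 × 2230 = 1717 mg
C₀ = F·Dose / Vd = 1717 / 322 = 5.332 mg/L
k = ln2 / t½ = 0.693147 / 32.0 = 0.02166 h⁻¹
C = C₀ · e^(−k·t) = 5.332 × e^(−0.02166 × 56.1)
  = 5.332 × 0.2967 = 1.582 mg/L
(1.582 mg/L = 1.582 µg/mL)

1.6 µg/mL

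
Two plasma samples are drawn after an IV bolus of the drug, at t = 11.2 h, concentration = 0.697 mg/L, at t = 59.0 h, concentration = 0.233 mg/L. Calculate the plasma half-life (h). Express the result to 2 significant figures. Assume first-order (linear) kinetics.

k = ln(C₁/C₂) / (t₂ − t₁) = ln(0.697/0.233) / (59.0 − 11.2)
  = 1.096 / 47.80 = 0.02293 h⁻¹
t½ = ln2 / k = 0.693147 / 0.02293 = 30.23 h

30 h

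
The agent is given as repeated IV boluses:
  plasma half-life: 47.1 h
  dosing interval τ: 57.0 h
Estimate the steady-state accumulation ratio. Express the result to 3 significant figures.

k = ln2 / t½ = 0.693147 / 47.1 = 0.01472 h⁻¹
e^(−kτ) = e^(−0.01472 × 57.0) = 0.4321
Accumulation ratio R = 1 / (1 − e^(−kτ)) = 1 / (1 − 0.4321) = 1.761

1.76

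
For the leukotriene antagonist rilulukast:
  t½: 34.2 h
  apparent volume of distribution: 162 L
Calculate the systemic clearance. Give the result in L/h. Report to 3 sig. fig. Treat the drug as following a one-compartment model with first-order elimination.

k = ln2 / t½ = 0.693147 / 34.2 = 0.02027 h⁻¹
CL = k × Vd = 0.02027 × 162 = 3.284 L/h

3.28 L/h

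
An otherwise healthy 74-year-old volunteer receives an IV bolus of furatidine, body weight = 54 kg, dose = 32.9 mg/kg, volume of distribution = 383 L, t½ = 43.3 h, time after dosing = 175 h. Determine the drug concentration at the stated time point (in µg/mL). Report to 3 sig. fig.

Total dose = 32.9 × 54 = 1777 mg
C₀ = Dose / Vd = 1777 / 383 = 4.640 mg/L
k = ln2 / t½ = 0.693147 / 43.3 = 0.01601 h⁻¹
C = C₀ · e^(−k·t) = 4.640 × e^(−0.01601 × 175)
  = 4.640 × 0.06070 = 0.2816 mg/L
(0.2816 mg/L = 0.2816 µg/mL)

0.282 µg/mL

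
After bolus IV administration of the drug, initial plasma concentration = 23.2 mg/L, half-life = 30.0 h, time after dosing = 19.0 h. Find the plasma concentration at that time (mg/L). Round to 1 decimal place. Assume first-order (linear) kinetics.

15.0 mg/L

k = ln2 / t½ = 0.693147 / 30.0 = 0.02310 h⁻¹
C = C₀ · e^(−k·t) = 23.20 × e^(−0.02310 × 19.0)
  = 23.20 × 0.6447 = 14.96 mg/L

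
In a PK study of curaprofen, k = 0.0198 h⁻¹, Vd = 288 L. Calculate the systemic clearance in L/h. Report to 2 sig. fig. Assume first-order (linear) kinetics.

CL = k × Vd = 0.0198 × 288 = 5.702 L/h

5.7 L/h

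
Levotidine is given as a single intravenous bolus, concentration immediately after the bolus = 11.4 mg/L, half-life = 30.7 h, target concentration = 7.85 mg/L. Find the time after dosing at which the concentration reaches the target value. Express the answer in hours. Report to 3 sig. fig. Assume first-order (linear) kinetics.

16.5 h

k = ln2 / t½ = 0.693147 / 30.7 = 0.02258 h⁻¹
t = ln(C₀ / C) / k = ln(11.40 / 7.85) / 0.02258
  = ln(1.452) / 0.02258 = 0.3729 / 0.02258 = 16.51 h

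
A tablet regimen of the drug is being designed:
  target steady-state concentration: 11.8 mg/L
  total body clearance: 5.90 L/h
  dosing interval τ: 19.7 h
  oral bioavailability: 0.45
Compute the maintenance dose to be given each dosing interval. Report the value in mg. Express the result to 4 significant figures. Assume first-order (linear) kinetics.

At steady state, F × (Dose/τ) = Css × CL.
Dose = Css × CL × τ / F = 11.8 × 5.900 × 19.7 / 0.45 = 3048 mg

3048 mg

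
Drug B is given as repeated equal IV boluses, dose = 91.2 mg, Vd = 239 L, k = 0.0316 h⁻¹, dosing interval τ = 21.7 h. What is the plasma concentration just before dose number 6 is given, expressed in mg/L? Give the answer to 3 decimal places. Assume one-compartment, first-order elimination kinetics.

0.375 mg/L

C₀ per dose = Dose / Vd = 91.2 / 239 = 0.3816 mg/L
Fraction remaining after one interval: r = e^(−kτ) = e^(−0.03160 × 21.7) = 0.5037
Before dose 6, 5 doses have been given (aged 1τ, 2τ, 3τ, 4τ, 5τ).
C_trough = C₀ × (r + r² + … + r^5) = C₀ × r(1−r^5)/(1−r)
        = 0.3816 × 0.5037 × (1 − 0.03242) / (1 − 0.5037) = 0.3747 mg/L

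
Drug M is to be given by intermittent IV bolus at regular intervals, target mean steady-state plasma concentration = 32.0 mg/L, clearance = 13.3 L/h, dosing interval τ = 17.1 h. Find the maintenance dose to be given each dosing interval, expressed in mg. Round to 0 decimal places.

At steady state, Dose/τ = Css × CL.
Dose = Css × CL × τ = 32.0 × 13.30 × 17.1 = 7278 mg

7278 mg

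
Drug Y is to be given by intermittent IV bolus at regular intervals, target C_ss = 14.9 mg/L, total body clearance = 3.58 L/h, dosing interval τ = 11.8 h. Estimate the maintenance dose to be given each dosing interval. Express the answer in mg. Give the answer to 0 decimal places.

629 mg

At steady state, Dose/τ = Css × CL.
Dose = Css × CL × τ = 14.9 × 3.580 × 11.8 = 629.4 mg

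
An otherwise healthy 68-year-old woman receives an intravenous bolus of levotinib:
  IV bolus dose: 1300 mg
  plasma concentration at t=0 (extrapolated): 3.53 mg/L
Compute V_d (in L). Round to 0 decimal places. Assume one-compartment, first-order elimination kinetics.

Vd = Dose / C₀ = 1300 / 3.53 = 368.3 L

368 L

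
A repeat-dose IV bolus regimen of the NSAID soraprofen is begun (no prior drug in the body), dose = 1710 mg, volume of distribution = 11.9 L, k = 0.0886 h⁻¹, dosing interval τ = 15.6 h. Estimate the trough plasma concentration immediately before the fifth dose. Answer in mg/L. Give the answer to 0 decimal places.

48 mg/L

C₀ per dose = Dose / Vd = 1710 / 11.9 = 143.7 mg/L
Fraction remaining after one interval: r = e^(−kτ) = e^(−0.08860 × 15.6) = 0.2510
Before dose 5, 4 doses have been given (aged 1τ, 2τ, 3τ, 4τ).
C_trough = C₀ × (r + r² + … + r^4) = C₀ × r(1−r^4)/(1−r)
        = 143.7 × 0.2510 × (1 − 0.003969) / (1 − 0.2510) = 47.96 mg/L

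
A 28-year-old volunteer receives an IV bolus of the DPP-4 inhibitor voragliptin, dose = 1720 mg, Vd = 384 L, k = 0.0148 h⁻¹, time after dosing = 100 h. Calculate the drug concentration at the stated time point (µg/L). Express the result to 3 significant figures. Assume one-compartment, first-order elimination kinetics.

C₀ = Dose / Vd = 1720 / 384 = 4.479 mg/L
C = C₀ · e^(−k·t) = 4.479 × e^(−0.01480 × 100)
  = 4.479 × 0.2276 = 1.019 mg/L
Convert: 1.019 mg/L × 1000 = 1019 µg/L

1020 µg/L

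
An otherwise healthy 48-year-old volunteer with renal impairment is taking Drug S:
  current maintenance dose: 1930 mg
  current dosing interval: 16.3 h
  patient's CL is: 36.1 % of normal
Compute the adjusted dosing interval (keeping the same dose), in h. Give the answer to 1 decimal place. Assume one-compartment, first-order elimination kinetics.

45.2 h

To keep the same average steady-state level, dosing rate must scale with clearance.
CL ratio = 36.1 / 100 = 0.3610
New interval (same dose) = 16.3 / 0.3610 = 45.15 h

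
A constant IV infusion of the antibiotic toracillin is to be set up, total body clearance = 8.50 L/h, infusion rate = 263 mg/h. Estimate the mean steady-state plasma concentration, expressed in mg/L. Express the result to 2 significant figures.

At steady state Css = R₀ / CL = 263 / 8.500 = 30.94 mg/L

31 mg/L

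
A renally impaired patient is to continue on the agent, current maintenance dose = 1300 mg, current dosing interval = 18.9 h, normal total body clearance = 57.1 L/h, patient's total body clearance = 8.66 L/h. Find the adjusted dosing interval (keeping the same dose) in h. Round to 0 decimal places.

To keep the same average steady-state level, dosing rate must scale with clearance.
CL ratio = 8.66 / 57.1 = 0.1517
New interval (same dose) = 18.9 / 0.1517 = 124.6 h

125 h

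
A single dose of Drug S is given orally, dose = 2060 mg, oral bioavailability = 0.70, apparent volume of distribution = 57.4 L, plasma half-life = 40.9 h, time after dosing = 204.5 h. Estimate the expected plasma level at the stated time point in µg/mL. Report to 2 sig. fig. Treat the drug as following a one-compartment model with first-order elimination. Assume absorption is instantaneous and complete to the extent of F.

Amount reaching circulation = F × Dose = 0.70 × 2060 = 1442 mg
C₀ = F·Dose / Vd = 1442 / 57.4 = 25.12 mg/L
k = ln2 / t½ = 0.693147 / 40.9 = 0.01695 h⁻¹
t / t½ = 204.5 / 40.9 = 5 half-lives
C = C₀ × (1/2)^5 = 25.12 × 0.03125 = 0.7850 mg/L
(0.7850 mg/L = 0.7850 µg/mL)

0.79 µg/mL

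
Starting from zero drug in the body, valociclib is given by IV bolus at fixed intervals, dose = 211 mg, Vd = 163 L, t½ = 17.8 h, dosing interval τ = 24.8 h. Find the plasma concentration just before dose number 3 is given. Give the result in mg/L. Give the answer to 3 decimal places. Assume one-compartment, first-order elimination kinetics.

0.680 mg/L

C₀ per dose = Dose / Vd = 211 / 163 = 1.294 mg/L
k = ln2 / t½ = 0.693147 / 17.8 = 0.03894 h⁻¹
Fraction remaining after one interval: r = e^(−kτ) = e^(−0.03894 × 24.8) = 0.3807
Before dose 3, 2 doses have been given (aged 1τ, 2τ).
C_trough = C₀ × (r + r²) = 1.294 × (0.3807 + 0.1449) = 0.6801 mg/L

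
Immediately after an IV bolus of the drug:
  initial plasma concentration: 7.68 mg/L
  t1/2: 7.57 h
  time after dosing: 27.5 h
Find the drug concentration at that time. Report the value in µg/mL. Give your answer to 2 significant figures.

k = ln2 / t½ = 0.693147 / 7.57 = 0.09156 h⁻¹
C = C₀ · e^(−k·t) = 7.680 × e^(−0.09156 × 27.5)
  = 7.680 × 0.08063 = 0.6192 mg/L
(0.6192 mg/L = 0.6192 µg/mL)

0.62 µg/mL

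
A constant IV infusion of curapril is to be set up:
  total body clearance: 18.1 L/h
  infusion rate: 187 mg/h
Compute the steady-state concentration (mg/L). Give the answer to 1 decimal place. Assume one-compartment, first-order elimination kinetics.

At steady state Css = R₀ / CL = 187 / 18.10 = 10.33 mg/L

10.3 mg/L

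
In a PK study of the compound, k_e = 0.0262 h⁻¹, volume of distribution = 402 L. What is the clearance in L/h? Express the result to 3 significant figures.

10.5 L/h

CL = k × Vd = 0.0262 × 402 = 10.53 L/h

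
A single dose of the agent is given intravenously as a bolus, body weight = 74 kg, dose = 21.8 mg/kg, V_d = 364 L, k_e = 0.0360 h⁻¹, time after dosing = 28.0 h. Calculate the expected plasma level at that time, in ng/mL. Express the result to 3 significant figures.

1620 ng/mL

Total dose = 21.8 × 74 = 1613 mg
C₀ = Dose / Vd = 1613 / 364 = 4.431 mg/L
C = C₀ · e^(−k·t) = 4.431 × e^(−0.03600 × 28.0)
  = 4.431 × 0.3649 = 1.617 mg/L
Convert: 1.617 mg/L × 1000 = 1617 ng/mL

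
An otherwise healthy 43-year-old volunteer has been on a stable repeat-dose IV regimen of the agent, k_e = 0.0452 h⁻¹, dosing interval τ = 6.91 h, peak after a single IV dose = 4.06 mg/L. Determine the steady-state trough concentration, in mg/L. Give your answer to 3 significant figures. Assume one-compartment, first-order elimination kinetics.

11.1 mg/L

e^(−kτ) = e^(−0.04520 × 6.91) = 0.7317
Accumulation ratio R = 1 / (1 − e^(−kτ)) = 1 / (1 − 0.7317) = 3.727
Steady-state trough = C₀ × R × e^(−kτ) = 4.06 × 3.727 × 0.7317 = 11.07 mg/L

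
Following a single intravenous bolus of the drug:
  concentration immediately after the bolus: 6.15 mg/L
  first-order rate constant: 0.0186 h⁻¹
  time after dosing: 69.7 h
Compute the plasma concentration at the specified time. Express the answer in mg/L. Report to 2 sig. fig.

1.7 mg/L

C = C₀ · e^(−k·t) = 6.150 × e^(−0.01860 × 69.7)
  = 6.150 × 0.2735 = 1.682 mg/L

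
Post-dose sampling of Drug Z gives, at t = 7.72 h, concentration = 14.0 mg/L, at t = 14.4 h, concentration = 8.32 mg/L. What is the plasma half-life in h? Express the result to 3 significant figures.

k = ln(C₁/C₂) / (t₂ − t₁) = ln(14.0/8.32) / (14.4 − 7.72)
  = 0.5204 / 6.680 = 0.07790 h⁻¹
t½ = ln2 / k = 0.693147 / 0.07790 = 8.898 h

8.90 h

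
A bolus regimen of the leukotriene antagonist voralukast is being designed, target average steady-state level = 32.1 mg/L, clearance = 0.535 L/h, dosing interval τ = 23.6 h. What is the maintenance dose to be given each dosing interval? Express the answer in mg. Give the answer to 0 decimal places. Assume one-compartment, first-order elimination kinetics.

405 mg

At steady state, Dose/τ = Css × CL.
Dose = Css × CL × τ = 32.1 × 0.5350 × 23.6 = 405.3 mg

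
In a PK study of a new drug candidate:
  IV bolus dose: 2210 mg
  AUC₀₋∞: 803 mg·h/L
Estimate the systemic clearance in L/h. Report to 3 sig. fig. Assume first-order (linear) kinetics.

CL = Dose / AUC = 2210 / 803 = 2.752 L/h

2.75 L/h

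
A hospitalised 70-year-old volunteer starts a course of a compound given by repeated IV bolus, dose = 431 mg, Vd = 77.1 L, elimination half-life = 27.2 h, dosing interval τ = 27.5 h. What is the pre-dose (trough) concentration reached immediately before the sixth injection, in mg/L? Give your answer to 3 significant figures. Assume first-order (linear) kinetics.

5.34 mg/L

C₀ per dose = Dose / Vd = 431 / 77.1 = 5.590 mg/L
k = ln2 / t½ = 0.693147 / 27.2 = 0.02548 h⁻¹
Fraction remaining after one interval: r = e^(−kτ) = e^(−0.02548 × 27.5) = 0.4962
Before dose 6, 5 doses have been given (aged 1τ, 2τ, 3τ, 4τ, 5τ).
C_trough = C₀ × (r + r² + … + r^5) = C₀ × r(1−r^5)/(1−r)
        = 5.590 × 0.4962 × (1 − 0.03008) / (1 − 0.4962) = 5.340 mg/L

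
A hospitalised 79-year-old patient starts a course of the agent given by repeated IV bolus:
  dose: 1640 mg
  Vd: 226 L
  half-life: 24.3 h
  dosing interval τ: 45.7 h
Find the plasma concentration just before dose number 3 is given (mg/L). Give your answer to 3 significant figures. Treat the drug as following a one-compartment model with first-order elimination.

2.51 mg/L

C₀ per dose = Dose / Vd = 1640 / 226 = 7.257 mg/L
k = ln2 / t½ = 0.693147 / 24.3 = 0.02852 h⁻¹
Fraction remaining after one interval: r = e^(−kτ) = e^(−0.02852 × 45.7) = 0.2716
Before dose 3, 2 doses have been given (aged 1τ, 2τ).
C_trough = C₀ × (r + r²) = 7.257 × (0.2716 + 0.07377) = 2.506 mg/L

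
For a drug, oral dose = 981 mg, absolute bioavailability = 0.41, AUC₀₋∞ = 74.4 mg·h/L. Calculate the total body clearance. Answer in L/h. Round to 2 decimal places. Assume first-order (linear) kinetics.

CL = F·Dose / AUC = 0.41 × 981 / 74.4 = 5.406 L/h

5.41 L/h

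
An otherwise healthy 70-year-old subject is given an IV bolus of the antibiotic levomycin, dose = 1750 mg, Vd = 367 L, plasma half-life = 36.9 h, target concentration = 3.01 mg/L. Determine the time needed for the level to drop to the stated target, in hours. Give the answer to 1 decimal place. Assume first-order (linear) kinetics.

24.5 h

C₀ = Dose / Vd = 1750 / 367 = 4.768 mg/L
k = ln2 / t½ = 0.693147 / 36.9 = 0.01878 h⁻¹
t = ln(C₀ / C) / k = ln(4.768 / 3.01) / 0.01878
  = ln(1.584) / 0.01878 = 0.4600 / 0.01878 = 24.49 h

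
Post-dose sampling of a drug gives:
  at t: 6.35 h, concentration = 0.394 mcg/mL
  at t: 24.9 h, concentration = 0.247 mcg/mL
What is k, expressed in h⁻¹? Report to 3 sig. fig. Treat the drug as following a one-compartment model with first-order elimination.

k = ln(C₁/C₂) / (t₂ − t₁) = ln(0.394/0.247) / (24.9 − 6.35)
  = 0.4670 / 18.55 = 0.02518 h⁻¹

0.0252 h⁻¹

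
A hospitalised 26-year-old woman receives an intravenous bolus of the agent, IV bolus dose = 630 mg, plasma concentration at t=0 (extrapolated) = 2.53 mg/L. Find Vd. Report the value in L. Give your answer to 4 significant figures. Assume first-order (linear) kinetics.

249.0 L

Vd = Dose / C₀ = 630.0 / 2.53 = 249.0 L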